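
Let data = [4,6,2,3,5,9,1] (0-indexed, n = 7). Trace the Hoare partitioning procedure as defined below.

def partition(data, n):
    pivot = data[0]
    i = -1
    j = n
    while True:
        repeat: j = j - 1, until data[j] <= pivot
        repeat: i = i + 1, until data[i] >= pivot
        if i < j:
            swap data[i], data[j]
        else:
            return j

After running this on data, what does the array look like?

[1,3,2,6,5,9,4]

pivot = data[0] = 4; i = -1, j = 7
j→6 (data[6]=1≤4), i→0 (data[0]=4≥4); i<j, swap → [1,6,2,3,5,9,4]
j→3 (data[3]=3≤4), i→1 (data[1]=6≥4); i<j, swap → [1,3,2,6,5,9,4]
j→2, i→3; i≥j, return j=2. data = [1,3,2,6,5,9,4]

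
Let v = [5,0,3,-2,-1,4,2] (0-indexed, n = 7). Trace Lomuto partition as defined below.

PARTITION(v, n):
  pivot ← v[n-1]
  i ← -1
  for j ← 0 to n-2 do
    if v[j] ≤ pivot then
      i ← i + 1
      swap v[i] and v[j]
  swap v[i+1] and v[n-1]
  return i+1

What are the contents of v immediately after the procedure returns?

[0,-2,-1,2,3,4,5]

pivot=2, i=-1
j=0: 5>2, skip
j=1: 0≤2, i=0, swap(0,1) ⇒ [0,5,3,-2,-1,4,2]
j=2: 3>2, skip
j=3: -2≤2, i=1, swap(1,3) ⇒ [0,-2,3,5,-1,4,2]
j=4: -1≤2, i=2, swap(2,4) ⇒ [0,-2,-1,5,3,4,2]
j=5: 4>2, skip
swap(3,6) ⇒ [0,-2,-1,2,3,4,5]; return 3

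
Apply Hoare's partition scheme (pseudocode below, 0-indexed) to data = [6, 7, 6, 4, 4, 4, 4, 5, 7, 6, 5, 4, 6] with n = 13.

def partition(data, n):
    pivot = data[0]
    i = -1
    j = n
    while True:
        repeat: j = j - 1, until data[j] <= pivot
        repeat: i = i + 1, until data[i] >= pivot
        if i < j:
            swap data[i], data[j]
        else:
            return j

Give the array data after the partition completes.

[6, 4, 5, 4, 4, 4, 4, 5, 6, 7, 6, 7, 6]

pivot = data[0] = 6; i = -1, j = 13
j→12 (data[12]=6≤6), i→0 (data[0]=6≥6); i<j, swap → [6, 7, 6, 4, 4, 4, 4, 5, 7, 6, 5, 4, 6]
j→11 (data[11]=4≤6), i→1 (data[1]=7≥6); i<j, swap → [6, 4, 6, 4, 4, 4, 4, 5, 7, 6, 5, 7, 6]
j→10 (data[10]=5≤6), i→2 (data[2]=6≥6); i<j, swap → [6, 4, 5, 4, 4, 4, 4, 5, 7, 6, 6, 7, 6]
j→9 (data[9]=6≤6), i→8 (data[8]=7≥6); i<j, swap → [6, 4, 5, 4, 4, 4, 4, 5, 6, 7, 6, 7, 6]
j→8, i→9; i≥j, return j=8. data = [6, 4, 5, 4, 4, 4, 4, 5, 6, 7, 6, 7, 6]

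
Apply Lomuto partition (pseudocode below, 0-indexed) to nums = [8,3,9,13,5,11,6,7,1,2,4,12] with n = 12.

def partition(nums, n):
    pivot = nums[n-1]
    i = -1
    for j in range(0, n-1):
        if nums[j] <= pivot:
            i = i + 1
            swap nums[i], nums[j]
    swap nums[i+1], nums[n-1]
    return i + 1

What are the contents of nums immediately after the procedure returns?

[8,3,9,5,11,6,7,1,2,4,12,13]

pivot=12, i=-1
j=0: 8≤12, i=0, swap(0,0) ⇒ [8,3,9,13,5,11,6,7,1,2,4,12]
j=1: 3≤12, i=1, swap(1,1) ⇒ [8,3,9,13,5,11,6,7,1,2,4,12]
j=2: 9≤12, i=2, swap(2,2) ⇒ [8,3,9,13,5,11,6,7,1,2,4,12]
j=3: 13>12, skip
j=4: 5≤12, i=3, swap(3,4) ⇒ [8,3,9,5,13,11,6,7,1,2,4,12]
j=5: 11≤12, i=4, swap(4,5) ⇒ [8,3,9,5,11,13,6,7,1,2,4,12]
j=6: 6≤12, i=5, swap(5,6) ⇒ [8,3,9,5,11,6,13,7,1,2,4,12]
j=7: 7≤12, i=6, swap(6,7) ⇒ [8,3,9,5,11,6,7,13,1,2,4,12]
j=8: 1≤12, i=7, swap(7,8) ⇒ [8,3,9,5,11,6,7,1,13,2,4,12]
j=9: 2≤12, i=8, swap(8,9) ⇒ [8,3,9,5,11,6,7,1,2,13,4,12]
j=10: 4≤12, i=9, swap(9,10) ⇒ [8,3,9,5,11,6,7,1,2,4,13,12]
swap(10,11) ⇒ [8,3,9,5,11,6,7,1,2,4,12,13]; return 10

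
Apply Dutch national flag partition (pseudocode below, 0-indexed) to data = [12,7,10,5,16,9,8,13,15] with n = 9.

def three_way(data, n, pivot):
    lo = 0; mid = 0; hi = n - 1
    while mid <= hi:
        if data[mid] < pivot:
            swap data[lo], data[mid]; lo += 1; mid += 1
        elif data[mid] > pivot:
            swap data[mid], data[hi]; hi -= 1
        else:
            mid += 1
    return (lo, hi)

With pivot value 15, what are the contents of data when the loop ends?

lo=0 mid=0 hi=8
12<15: swap(0,0), lo=1 mid=1 ⇒ [12,7,10,5,16,9,8,13,15]
7<15: swap(1,1), lo=2 mid=2 ⇒ [12,7,10,5,16,9,8,13,15]
10<15: swap(2,2), lo=3 mid=3 ⇒ [12,7,10,5,16,9,8,13,15]
5<15: swap(3,3), lo=4 mid=4 ⇒ [12,7,10,5,16,9,8,13,15]
16>15: swap(4,8), hi=7 ⇒ [12,7,10,5,15,9,8,13,16]
15=15: mid=5
9<15: swap(4,5), lo=5 mid=6 ⇒ [12,7,10,5,9,15,8,13,16]
8<15: swap(5,6), lo=6 mid=7 ⇒ [12,7,10,5,9,8,15,13,16]
13<15: swap(6,7), lo=7 mid=8 ⇒ [12,7,10,5,9,8,13,15,16]
done. lo=7 hi=7; data=[12,7,10,5,9,8,13,15,16]

[12,7,10,5,9,8,13,15,16]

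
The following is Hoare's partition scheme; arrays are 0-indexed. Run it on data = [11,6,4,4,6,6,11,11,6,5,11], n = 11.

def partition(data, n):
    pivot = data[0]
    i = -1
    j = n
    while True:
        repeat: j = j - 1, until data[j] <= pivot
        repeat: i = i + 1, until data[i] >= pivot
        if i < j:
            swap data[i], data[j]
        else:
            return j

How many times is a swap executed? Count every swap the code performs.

3

pivot=11
j stops at 10 (11), i stops at 0 (11); swap ⇒ [11,6,4,4,6,6,11,11,6,5,11]
j stops at 9 (5), i stops at 6 (11); swap ⇒ [11,6,4,4,6,6,5,11,6,11,11]
j stops at 8 (6), i stops at 7 (11); swap ⇒ [11,6,4,4,6,6,5,6,11,11,11]
j stops at 7, i stops at 8; i≥j ⇒ return 7. data=[11,6,4,4,6,6,5,6,11,11,11]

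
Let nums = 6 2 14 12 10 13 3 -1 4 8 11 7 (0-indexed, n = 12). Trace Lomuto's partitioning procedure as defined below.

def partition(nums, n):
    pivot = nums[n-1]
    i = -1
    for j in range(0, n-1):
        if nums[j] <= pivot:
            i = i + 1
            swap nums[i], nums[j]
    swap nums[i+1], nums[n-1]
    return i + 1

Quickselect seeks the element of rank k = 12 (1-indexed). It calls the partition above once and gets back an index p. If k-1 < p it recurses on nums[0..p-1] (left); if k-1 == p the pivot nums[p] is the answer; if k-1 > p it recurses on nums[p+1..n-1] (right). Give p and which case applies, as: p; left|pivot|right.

pivot = nums[11] = 7; i = -1
j=0: nums[0]=6 ≤ 7 → i=0, swap nums[0],nums[0] (no change) → 6 2 14 12 10 13 3 -1 4 8 11 7
j=1: nums[1]=2 ≤ 7 → i=1, swap nums[1],nums[1] (no change) → 6 2 14 12 10 13 3 -1 4 8 11 7
j=2: nums[2]=14 > 7 → no swap
j=3: nums[3]=12 > 7 → no swap
j=4: nums[4]=10 > 7 → no swap
j=5: nums[5]=13 > 7 → no swap
j=6: nums[6]=3 ≤ 7 → i=2, swap nums[2],nums[6] → 6 2 3 12 10 13 14 -1 4 8 11 7
j=7: nums[7]=-1 ≤ 7 → i=3, swap nums[3],nums[7] → 6 2 3 -1 10 13 14 12 4 8 11 7
j=8: nums[8]=4 ≤ 7 → i=4, swap nums[4],nums[8] → 6 2 3 -1 4 13 14 12 10 8 11 7
j=9: nums[9]=8 > 7 → no swap
j=10: nums[10]=11 > 7 → no swap
final swap nums[5],nums[11] → 6 2 3 -1 4 7 14 12 10 8 11 13; return 5
p = 5; k-1 = 11 > 5 ⇒ right

5; right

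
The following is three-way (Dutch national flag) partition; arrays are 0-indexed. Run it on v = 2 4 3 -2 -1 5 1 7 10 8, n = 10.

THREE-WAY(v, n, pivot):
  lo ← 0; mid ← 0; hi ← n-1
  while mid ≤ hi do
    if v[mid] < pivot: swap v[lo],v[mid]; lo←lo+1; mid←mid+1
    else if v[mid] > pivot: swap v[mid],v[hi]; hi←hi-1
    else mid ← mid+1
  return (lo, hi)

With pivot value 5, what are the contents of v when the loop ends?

pivot = 5; lo=0, mid=0, hi=9
v[mid]=2<5: swap v[0],v[0]; lo=1,mid=1 → 2 4 3 -2 -1 5 1 7 10 8
v[mid]=4<5: swap v[1],v[1]; lo=2,mid=2 → 2 4 3 -2 -1 5 1 7 10 8
v[mid]=3<5: swap v[2],v[2]; lo=3,mid=3 → 2 4 3 -2 -1 5 1 7 10 8
v[mid]=-2<5: swap v[3],v[3]; lo=4,mid=4 → 2 4 3 -2 -1 5 1 7 10 8
v[mid]=-1<5: swap v[4],v[4]; lo=5,mid=5 → 2 4 3 -2 -1 5 1 7 10 8
v[mid]=5=5: mid=6
v[mid]=1<5: swap v[5],v[6]; lo=6,mid=7 → 2 4 3 -2 -1 1 5 7 10 8
v[mid]=7>5: swap v[7],v[9]; hi=8 → 2 4 3 -2 -1 1 5 8 10 7
v[mid]=8>5: swap v[7],v[8]; hi=7 → 2 4 3 -2 -1 1 5 10 8 7
v[mid]=10>5: swap v[7],v[7]; hi=6 → 2 4 3 -2 -1 1 5 10 8 7
end: lo=6, hi=6; v = 2 4 3 -2 -1 1 5 10 8 7

2 4 3 -2 -1 1 5 10 8 7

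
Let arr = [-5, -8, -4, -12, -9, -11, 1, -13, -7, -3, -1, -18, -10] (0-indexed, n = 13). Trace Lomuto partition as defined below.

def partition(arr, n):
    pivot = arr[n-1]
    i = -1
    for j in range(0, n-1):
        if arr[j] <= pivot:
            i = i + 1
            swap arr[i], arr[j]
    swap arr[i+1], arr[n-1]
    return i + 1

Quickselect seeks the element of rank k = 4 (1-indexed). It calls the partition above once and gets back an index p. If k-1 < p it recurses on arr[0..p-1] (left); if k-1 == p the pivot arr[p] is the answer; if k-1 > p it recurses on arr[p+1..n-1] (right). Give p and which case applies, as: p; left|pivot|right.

4; left

pivot = arr[12] = -10; i = -1
j=0: arr[0]=-5 > -10 → no swap
j=1: arr[1]=-8 > -10 → no swap
j=2: arr[2]=-4 > -10 → no swap
j=3: arr[3]=-12 ≤ -10 → i=0, swap arr[0],arr[3] → [-12, -8, -4, -5, -9, -11, 1, -13, -7, -3, -1, -18, -10]
j=4: arr[4]=-9 > -10 → no swap
j=5: arr[5]=-11 ≤ -10 → i=1, swap arr[1],arr[5] → [-12, -11, -4, -5, -9, -8, 1, -13, -7, -3, -1, -18, -10]
j=6: arr[6]=1 > -10 → no swap
j=7: arr[7]=-13 ≤ -10 → i=2, swap arr[2],arr[7] → [-12, -11, -13, -5, -9, -8, 1, -4, -7, -3, -1, -18, -10]
j=8: arr[8]=-7 > -10 → no swap
j=9: arr[9]=-3 > -10 → no swap
j=10: arr[10]=-1 > -10 → no swap
j=11: arr[11]=-18 ≤ -10 → i=3, swap arr[3],arr[11] → [-12, -11, -13, -18, -9, -8, 1, -4, -7, -3, -1, -5, -10]
final swap arr[4],arr[12] → [-12, -11, -13, -18, -10, -8, 1, -4, -7, -3, -1, -5, -9]; return 4
p = 4; k-1 = 3 < 4 ⇒ left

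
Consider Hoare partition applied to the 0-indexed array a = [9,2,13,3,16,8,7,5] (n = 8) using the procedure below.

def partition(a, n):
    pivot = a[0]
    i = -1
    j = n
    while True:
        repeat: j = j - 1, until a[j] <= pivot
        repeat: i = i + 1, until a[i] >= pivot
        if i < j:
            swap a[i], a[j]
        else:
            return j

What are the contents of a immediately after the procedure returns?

[5,2,7,3,8,16,13,9]

pivot = a[0] = 9; i = -1, j = 8
j→7 (a[7]=5≤9), i→0 (a[0]=9≥9); i<j, swap → [5,2,13,3,16,8,7,9]
j→6 (a[6]=7≤9), i→2 (a[2]=13≥9); i<j, swap → [5,2,7,3,16,8,13,9]
j→5 (a[5]=8≤9), i→4 (a[4]=16≥9); i<j, swap → [5,2,7,3,8,16,13,9]
j→4, i→5; i≥j, return j=4. a = [5,2,7,3,8,16,13,9]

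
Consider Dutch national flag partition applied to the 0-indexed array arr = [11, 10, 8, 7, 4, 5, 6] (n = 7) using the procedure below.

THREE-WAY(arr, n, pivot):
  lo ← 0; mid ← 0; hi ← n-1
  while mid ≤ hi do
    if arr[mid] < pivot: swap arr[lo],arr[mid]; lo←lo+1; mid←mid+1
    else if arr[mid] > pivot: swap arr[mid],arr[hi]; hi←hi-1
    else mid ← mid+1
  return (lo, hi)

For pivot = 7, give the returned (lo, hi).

(3, 3)

pivot = 7; lo=0, mid=0, hi=6
arr[mid]=11>7: swap arr[0],arr[6]; hi=5 → [6, 10, 8, 7, 4, 5, 11]
arr[mid]=6<7: swap arr[0],arr[0]; lo=1,mid=1 → [6, 10, 8, 7, 4, 5, 11]
arr[mid]=10>7: swap arr[1],arr[5]; hi=4 → [6, 5, 8, 7, 4, 10, 11]
arr[mid]=5<7: swap arr[1],arr[1]; lo=2,mid=2 → [6, 5, 8, 7, 4, 10, 11]
arr[mid]=8>7: swap arr[2],arr[4]; hi=3 → [6, 5, 4, 7, 8, 10, 11]
arr[mid]=4<7: swap arr[2],arr[2]; lo=3,mid=3 → [6, 5, 4, 7, 8, 10, 11]
arr[mid]=7=7: mid=4
end: lo=3, hi=3; arr = [6, 5, 4, 7, 8, 10, 11]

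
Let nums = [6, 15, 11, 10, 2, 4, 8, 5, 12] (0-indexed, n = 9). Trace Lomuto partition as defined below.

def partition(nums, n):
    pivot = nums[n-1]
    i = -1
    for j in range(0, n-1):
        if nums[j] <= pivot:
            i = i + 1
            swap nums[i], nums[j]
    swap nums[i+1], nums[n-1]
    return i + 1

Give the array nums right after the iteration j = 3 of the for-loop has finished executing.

[6, 11, 10, 15, 2, 4, 8, 5, 12]

pivot=12, i=-1
j=0: 6≤12, i=0, swap(0,0) ⇒ [6, 15, 11, 10, 2, 4, 8, 5, 12]
j=1: 15>12, skip
j=2: 11≤12, i=1, swap(1,2) ⇒ [6, 11, 15, 10, 2, 4, 8, 5, 12]
j=3: 10≤12, i=2, swap(2,3) ⇒ [6, 11, 10, 15, 2, 4, 8, 5, 12]
(after j=3) nums = [6, 11, 10, 15, 2, 4, 8, 5, 12]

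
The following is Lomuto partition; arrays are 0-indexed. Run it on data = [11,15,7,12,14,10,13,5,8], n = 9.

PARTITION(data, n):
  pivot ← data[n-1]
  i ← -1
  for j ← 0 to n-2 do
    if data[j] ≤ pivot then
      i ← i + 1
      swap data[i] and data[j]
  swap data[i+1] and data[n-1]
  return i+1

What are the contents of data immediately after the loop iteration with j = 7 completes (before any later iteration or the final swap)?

[7,5,11,12,14,10,13,15,8]

pivot = data[8] = 8; i = -1
j=0: data[0]=11 > 8 → no swap
j=1: data[1]=15 > 8 → no swap
j=2: data[2]=7 ≤ 8 → i=0, swap data[0],data[2] → [7,15,11,12,14,10,13,5,8]
j=3: data[3]=12 > 8 → no swap
j=4: data[4]=14 > 8 → no swap
j=5: data[5]=10 > 8 → no swap
j=6: data[6]=13 > 8 → no swap
j=7: data[7]=5 ≤ 8 → i=1, swap data[1],data[7] → [7,5,11,12,14,10,13,15,8]
(after j=7) data = [7,5,11,12,14,10,13,15,8]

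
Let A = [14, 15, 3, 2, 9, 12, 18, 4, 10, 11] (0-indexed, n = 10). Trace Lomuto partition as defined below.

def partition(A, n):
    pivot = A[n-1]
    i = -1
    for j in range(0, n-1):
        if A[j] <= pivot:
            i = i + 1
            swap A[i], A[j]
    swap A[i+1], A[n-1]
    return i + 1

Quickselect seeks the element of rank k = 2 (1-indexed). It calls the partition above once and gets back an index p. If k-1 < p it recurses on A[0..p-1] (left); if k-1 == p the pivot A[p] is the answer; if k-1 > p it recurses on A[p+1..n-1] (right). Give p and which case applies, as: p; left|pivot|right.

5; left

pivot=11, i=-1
j=0: 14>11, skip
j=1: 15>11, skip
j=2: 3≤11, i=0, swap(0,2) ⇒ [3, 15, 14, 2, 9, 12, 18, 4, 10, 11]
j=3: 2≤11, i=1, swap(1,3) ⇒ [3, 2, 14, 15, 9, 12, 18, 4, 10, 11]
j=4: 9≤11, i=2, swap(2,4) ⇒ [3, 2, 9, 15, 14, 12, 18, 4, 10, 11]
j=5: 12>11, skip
j=6: 18>11, skip
j=7: 4≤11, i=3, swap(3,7) ⇒ [3, 2, 9, 4, 14, 12, 18, 15, 10, 11]
j=8: 10≤11, i=4, swap(4,8) ⇒ [3, 2, 9, 4, 10, 12, 18, 15, 14, 11]
swap(5,9) ⇒ [3, 2, 9, 4, 10, 11, 18, 15, 14, 12]; return 5
p = 5; k-1 = 1 < 5 ⇒ left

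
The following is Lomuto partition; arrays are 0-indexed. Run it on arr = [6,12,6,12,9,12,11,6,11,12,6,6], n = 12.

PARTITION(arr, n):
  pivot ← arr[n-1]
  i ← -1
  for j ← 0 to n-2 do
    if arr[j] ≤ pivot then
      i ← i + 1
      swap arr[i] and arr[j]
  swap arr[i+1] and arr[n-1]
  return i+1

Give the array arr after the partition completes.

[6,6,6,6,6,12,11,12,11,12,12,9]

pivot = arr[11] = 6; i = -1
j=0: arr[0]=6 ≤ 6 → i=0, swap arr[0],arr[0] (no change) → [6,12,6,12,9,12,11,6,11,12,6,6]
j=1: arr[1]=12 > 6 → no swap
j=2: arr[2]=6 ≤ 6 → i=1, swap arr[1],arr[2] → [6,6,12,12,9,12,11,6,11,12,6,6]
j=3: arr[3]=12 > 6 → no swap
j=4: arr[4]=9 > 6 → no swap
j=5: arr[5]=12 > 6 → no swap
j=6: arr[6]=11 > 6 → no swap
j=7: arr[7]=6 ≤ 6 → i=2, swap arr[2],arr[7] → [6,6,6,12,9,12,11,12,11,12,6,6]
j=8: arr[8]=11 > 6 → no swap
j=9: arr[9]=12 > 6 → no swap
j=10: arr[10]=6 ≤ 6 → i=3, swap arr[3],arr[10] → [6,6,6,6,9,12,11,12,11,12,12,6]
final swap arr[4],arr[11] → [6,6,6,6,6,12,11,12,11,12,12,9]; return 4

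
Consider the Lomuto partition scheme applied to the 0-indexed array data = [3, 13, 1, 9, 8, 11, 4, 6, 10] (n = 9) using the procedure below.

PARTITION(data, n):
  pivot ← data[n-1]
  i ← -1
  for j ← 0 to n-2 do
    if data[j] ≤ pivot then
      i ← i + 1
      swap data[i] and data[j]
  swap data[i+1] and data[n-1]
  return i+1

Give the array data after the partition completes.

pivot = data[8] = 10; i = -1
j=0: data[0]=3 ≤ 10 → i=0, swap data[0],data[0] (no change) → [3, 13, 1, 9, 8, 11, 4, 6, 10]
j=1: data[1]=13 > 10 → no swap
j=2: data[2]=1 ≤ 10 → i=1, swap data[1],data[2] → [3, 1, 13, 9, 8, 11, 4, 6, 10]
j=3: data[3]=9 ≤ 10 → i=2, swap data[2],data[3] → [3, 1, 9, 13, 8, 11, 4, 6, 10]
j=4: data[4]=8 ≤ 10 → i=3, swap data[3],data[4] → [3, 1, 9, 8, 13, 11, 4, 6, 10]
j=5: data[5]=11 > 10 → no swap
j=6: data[6]=4 ≤ 10 → i=4, swap data[4],data[6] → [3, 1, 9, 8, 4, 11, 13, 6, 10]
j=7: data[7]=6 ≤ 10 → i=5, swap data[5],data[7] → [3, 1, 9, 8, 4, 6, 13, 11, 10]
final swap data[6],data[8] → [3, 1, 9, 8, 4, 6, 10, 11, 13]; return 6

[3, 1, 9, 8, 4, 6, 10, 11, 13]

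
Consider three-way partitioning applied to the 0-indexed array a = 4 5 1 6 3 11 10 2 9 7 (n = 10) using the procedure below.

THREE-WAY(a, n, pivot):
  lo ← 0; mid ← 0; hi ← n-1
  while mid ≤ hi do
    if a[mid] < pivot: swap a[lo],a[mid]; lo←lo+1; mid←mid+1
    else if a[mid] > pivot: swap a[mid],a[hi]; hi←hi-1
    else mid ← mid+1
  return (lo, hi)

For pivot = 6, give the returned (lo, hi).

lo=0 mid=0 hi=9
4<6: swap(0,0), lo=1 mid=1 ⇒ 4 5 1 6 3 11 10 2 9 7
5<6: swap(1,1), lo=2 mid=2 ⇒ 4 5 1 6 3 11 10 2 9 7
1<6: swap(2,2), lo=3 mid=3 ⇒ 4 5 1 6 3 11 10 2 9 7
6=6: mid=4
3<6: swap(3,4), lo=4 mid=5 ⇒ 4 5 1 3 6 11 10 2 9 7
11>6: swap(5,9), hi=8 ⇒ 4 5 1 3 6 7 10 2 9 11
7>6: swap(5,8), hi=7 ⇒ 4 5 1 3 6 9 10 2 7 11
9>6: swap(5,7), hi=6 ⇒ 4 5 1 3 6 2 10 9 7 11
2<6: swap(4,5), lo=5 mid=6 ⇒ 4 5 1 3 2 6 10 9 7 11
10>6: swap(6,6), hi=5 ⇒ 4 5 1 3 2 6 10 9 7 11
done. lo=5 hi=5; a=4 5 1 3 2 6 10 9 7 11

(5, 5)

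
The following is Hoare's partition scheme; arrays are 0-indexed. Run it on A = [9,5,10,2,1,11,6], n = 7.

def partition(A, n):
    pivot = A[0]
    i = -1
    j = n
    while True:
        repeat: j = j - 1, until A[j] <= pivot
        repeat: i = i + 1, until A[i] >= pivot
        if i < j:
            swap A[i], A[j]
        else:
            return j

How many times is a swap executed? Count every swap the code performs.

pivot=9
j stops at 6 (6), i stops at 0 (9); swap ⇒ [6,5,10,2,1,11,9]
j stops at 4 (1), i stops at 2 (10); swap ⇒ [6,5,1,2,10,11,9]
j stops at 3, i stops at 4; i≥j ⇒ return 3. A=[6,5,1,2,10,11,9]

2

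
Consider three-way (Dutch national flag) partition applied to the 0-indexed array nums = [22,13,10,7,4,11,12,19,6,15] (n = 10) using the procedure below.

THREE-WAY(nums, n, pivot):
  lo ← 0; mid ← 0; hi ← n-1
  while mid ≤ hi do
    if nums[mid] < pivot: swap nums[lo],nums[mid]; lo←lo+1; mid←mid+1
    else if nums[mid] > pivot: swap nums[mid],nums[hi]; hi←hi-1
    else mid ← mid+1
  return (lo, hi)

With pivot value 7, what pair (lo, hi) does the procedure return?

(2, 2)

lo=0 mid=0 hi=9
22>7: swap(0,9), hi=8 ⇒ [15,13,10,7,4,11,12,19,6,22]
15>7: swap(0,8), hi=7 ⇒ [6,13,10,7,4,11,12,19,15,22]
6<7: swap(0,0), lo=1 mid=1 ⇒ [6,13,10,7,4,11,12,19,15,22]
13>7: swap(1,7), hi=6 ⇒ [6,19,10,7,4,11,12,13,15,22]
19>7: swap(1,6), hi=5 ⇒ [6,12,10,7,4,11,19,13,15,22]
12>7: swap(1,5), hi=4 ⇒ [6,11,10,7,4,12,19,13,15,22]
11>7: swap(1,4), hi=3 ⇒ [6,4,10,7,11,12,19,13,15,22]
4<7: swap(1,1), lo=2 mid=2 ⇒ [6,4,10,7,11,12,19,13,15,22]
10>7: swap(2,3), hi=2 ⇒ [6,4,7,10,11,12,19,13,15,22]
7=7: mid=3
done. lo=2 hi=2; nums=[6,4,7,10,11,12,19,13,15,22]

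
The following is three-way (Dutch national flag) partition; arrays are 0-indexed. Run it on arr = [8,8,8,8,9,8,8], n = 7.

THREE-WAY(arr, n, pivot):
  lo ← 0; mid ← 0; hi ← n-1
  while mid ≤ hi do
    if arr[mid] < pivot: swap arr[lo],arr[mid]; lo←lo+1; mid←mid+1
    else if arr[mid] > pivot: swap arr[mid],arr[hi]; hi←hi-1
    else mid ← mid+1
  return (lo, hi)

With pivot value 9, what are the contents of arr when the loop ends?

[8,8,8,8,8,8,9]

pivot = 9; lo=0, mid=0, hi=6
arr[mid]=8<9: swap arr[0],arr[0]; lo=1,mid=1 → [8,8,8,8,9,8,8]
arr[mid]=8<9: swap arr[1],arr[1]; lo=2,mid=2 → [8,8,8,8,9,8,8]
arr[mid]=8<9: swap arr[2],arr[2]; lo=3,mid=3 → [8,8,8,8,9,8,8]
arr[mid]=8<9: swap arr[3],arr[3]; lo=4,mid=4 → [8,8,8,8,9,8,8]
arr[mid]=9=9: mid=5
arr[mid]=8<9: swap arr[4],arr[5]; lo=5,mid=6 → [8,8,8,8,8,9,8]
arr[mid]=8<9: swap arr[5],arr[6]; lo=6,mid=7 → [8,8,8,8,8,8,9]
end: lo=6, hi=6; arr = [8,8,8,8,8,8,9]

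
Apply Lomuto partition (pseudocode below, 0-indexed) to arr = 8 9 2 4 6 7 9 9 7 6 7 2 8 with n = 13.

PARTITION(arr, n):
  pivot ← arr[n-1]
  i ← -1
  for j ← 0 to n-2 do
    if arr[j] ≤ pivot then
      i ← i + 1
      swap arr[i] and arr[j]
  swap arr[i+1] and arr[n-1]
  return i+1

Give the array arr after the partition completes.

8 2 4 6 7 7 6 7 2 8 9 9 9

pivot = arr[12] = 8; i = -1
j=0: arr[0]=8 ≤ 8 → i=0, swap arr[0],arr[0] (no change) → 8 9 2 4 6 7 9 9 7 6 7 2 8
j=1: arr[1]=9 > 8 → no swap
j=2: arr[2]=2 ≤ 8 → i=1, swap arr[1],arr[2] → 8 2 9 4 6 7 9 9 7 6 7 2 8
j=3: arr[3]=4 ≤ 8 → i=2, swap arr[2],arr[3] → 8 2 4 9 6 7 9 9 7 6 7 2 8
j=4: arr[4]=6 ≤ 8 → i=3, swap arr[3],arr[4] → 8 2 4 6 9 7 9 9 7 6 7 2 8
j=5: arr[5]=7 ≤ 8 → i=4, swap arr[4],arr[5] → 8 2 4 6 7 9 9 9 7 6 7 2 8
j=6: arr[6]=9 > 8 → no swap
j=7: arr[7]=9 > 8 → no swap
j=8: arr[8]=7 ≤ 8 → i=5, swap arr[5],arr[8] → 8 2 4 6 7 7 9 9 9 6 7 2 8
j=9: arr[9]=6 ≤ 8 → i=6, swap arr[6],arr[9] → 8 2 4 6 7 7 6 9 9 9 7 2 8
j=10: arr[10]=7 ≤ 8 → i=7, swap arr[7],arr[10] → 8 2 4 6 7 7 6 7 9 9 9 2 8
j=11: arr[11]=2 ≤ 8 → i=8, swap arr[8],arr[11] → 8 2 4 6 7 7 6 7 2 9 9 9 8
final swap arr[9],arr[12] → 8 2 4 6 7 7 6 7 2 8 9 9 9; return 9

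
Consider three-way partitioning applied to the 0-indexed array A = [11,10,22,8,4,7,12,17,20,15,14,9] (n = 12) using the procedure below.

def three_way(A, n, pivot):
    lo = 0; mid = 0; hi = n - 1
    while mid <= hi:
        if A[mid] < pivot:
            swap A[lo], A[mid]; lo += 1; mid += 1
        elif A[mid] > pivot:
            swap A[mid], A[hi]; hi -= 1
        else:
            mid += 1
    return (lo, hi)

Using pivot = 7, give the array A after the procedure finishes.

lo=0 mid=0 hi=11
11>7: swap(0,11), hi=10 ⇒ [9,10,22,8,4,7,12,17,20,15,14,11]
9>7: swap(0,10), hi=9 ⇒ [14,10,22,8,4,7,12,17,20,15,9,11]
14>7: swap(0,9), hi=8 ⇒ [15,10,22,8,4,7,12,17,20,14,9,11]
15>7: swap(0,8), hi=7 ⇒ [20,10,22,8,4,7,12,17,15,14,9,11]
20>7: swap(0,7), hi=6 ⇒ [17,10,22,8,4,7,12,20,15,14,9,11]
17>7: swap(0,6), hi=5 ⇒ [12,10,22,8,4,7,17,20,15,14,9,11]
12>7: swap(0,5), hi=4 ⇒ [7,10,22,8,4,12,17,20,15,14,9,11]
7=7: mid=1
10>7: swap(1,4), hi=3 ⇒ [7,4,22,8,10,12,17,20,15,14,9,11]
4<7: swap(0,1), lo=1 mid=2 ⇒ [4,7,22,8,10,12,17,20,15,14,9,11]
22>7: swap(2,3), hi=2 ⇒ [4,7,8,22,10,12,17,20,15,14,9,11]
8>7: swap(2,2), hi=1 ⇒ [4,7,8,22,10,12,17,20,15,14,9,11]
done. lo=1 hi=1; A=[4,7,8,22,10,12,17,20,15,14,9,11]

[4,7,8,22,10,12,17,20,15,14,9,11]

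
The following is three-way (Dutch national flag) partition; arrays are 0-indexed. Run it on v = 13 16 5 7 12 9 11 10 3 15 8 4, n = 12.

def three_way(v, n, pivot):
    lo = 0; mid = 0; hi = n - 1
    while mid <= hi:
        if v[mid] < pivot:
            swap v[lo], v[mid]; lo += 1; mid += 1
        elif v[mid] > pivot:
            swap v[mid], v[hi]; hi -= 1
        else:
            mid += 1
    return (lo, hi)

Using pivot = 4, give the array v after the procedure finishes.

lo=0 mid=0 hi=11
13>4: swap(0,11), hi=10 ⇒ 4 16 5 7 12 9 11 10 3 15 8 13
4=4: mid=1
16>4: swap(1,10), hi=9 ⇒ 4 8 5 7 12 9 11 10 3 15 16 13
8>4: swap(1,9), hi=8 ⇒ 4 15 5 7 12 9 11 10 3 8 16 13
15>4: swap(1,8), hi=7 ⇒ 4 3 5 7 12 9 11 10 15 8 16 13
3<4: swap(0,1), lo=1 mid=2 ⇒ 3 4 5 7 12 9 11 10 15 8 16 13
5>4: swap(2,7), hi=6 ⇒ 3 4 10 7 12 9 11 5 15 8 16 13
10>4: swap(2,6), hi=5 ⇒ 3 4 11 7 12 9 10 5 15 8 16 13
11>4: swap(2,5), hi=4 ⇒ 3 4 9 7 12 11 10 5 15 8 16 13
9>4: swap(2,4), hi=3 ⇒ 3 4 12 7 9 11 10 5 15 8 16 13
12>4: swap(2,3), hi=2 ⇒ 3 4 7 12 9 11 10 5 15 8 16 13
7>4: swap(2,2), hi=1 ⇒ 3 4 7 12 9 11 10 5 15 8 16 13
done. lo=1 hi=1; v=3 4 7 12 9 11 10 5 15 8 16 13

3 4 7 12 9 11 10 5 15 8 16 13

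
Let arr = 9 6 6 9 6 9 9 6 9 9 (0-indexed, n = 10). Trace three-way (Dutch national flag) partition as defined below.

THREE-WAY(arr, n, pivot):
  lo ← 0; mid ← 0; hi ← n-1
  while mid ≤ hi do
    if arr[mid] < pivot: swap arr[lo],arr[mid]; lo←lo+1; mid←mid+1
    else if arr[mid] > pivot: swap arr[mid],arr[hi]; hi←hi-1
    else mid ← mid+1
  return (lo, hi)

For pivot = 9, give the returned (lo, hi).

lo=0 mid=0 hi=9
9=9: mid=1
6<9: swap(0,1), lo=1 mid=2 ⇒ 6 9 6 9 6 9 9 6 9 9
6<9: swap(1,2), lo=2 mid=3 ⇒ 6 6 9 9 6 9 9 6 9 9
9=9: mid=4
6<9: swap(2,4), lo=3 mid=5 ⇒ 6 6 6 9 9 9 9 6 9 9
9=9: mid=6
9=9: mid=7
6<9: swap(3,7), lo=4 mid=8 ⇒ 6 6 6 6 9 9 9 9 9 9
9=9: mid=9
9=9: mid=10
done. lo=4 hi=9; arr=6 6 6 6 9 9 9 9 9 9

(4, 9)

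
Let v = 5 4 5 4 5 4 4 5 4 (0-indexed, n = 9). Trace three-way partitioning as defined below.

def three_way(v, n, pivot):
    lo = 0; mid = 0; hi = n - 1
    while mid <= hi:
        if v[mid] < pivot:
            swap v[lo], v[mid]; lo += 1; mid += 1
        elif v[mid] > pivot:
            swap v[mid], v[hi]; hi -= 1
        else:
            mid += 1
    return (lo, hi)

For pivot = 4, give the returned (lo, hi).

(0, 4)

lo=0 mid=0 hi=8
5>4: swap(0,8), hi=7 ⇒ 4 4 5 4 5 4 4 5 5
4=4: mid=1
4=4: mid=2
5>4: swap(2,7), hi=6 ⇒ 4 4 5 4 5 4 4 5 5
5>4: swap(2,6), hi=5 ⇒ 4 4 4 4 5 4 5 5 5
4=4: mid=3
4=4: mid=4
5>4: swap(4,5), hi=4 ⇒ 4 4 4 4 4 5 5 5 5
4=4: mid=5
done. lo=0 hi=4; v=4 4 4 4 4 5 5 5 5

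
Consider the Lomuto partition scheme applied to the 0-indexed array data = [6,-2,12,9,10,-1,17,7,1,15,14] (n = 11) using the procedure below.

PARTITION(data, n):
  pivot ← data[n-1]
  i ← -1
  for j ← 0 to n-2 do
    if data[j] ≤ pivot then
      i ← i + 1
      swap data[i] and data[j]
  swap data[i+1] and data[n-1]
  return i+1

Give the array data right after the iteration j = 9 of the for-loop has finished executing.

pivot=14, i=-1
j=0: 6≤14, i=0, swap(0,0) ⇒ [6,-2,12,9,10,-1,17,7,1,15,14]
j=1: -2≤14, i=1, swap(1,1) ⇒ [6,-2,12,9,10,-1,17,7,1,15,14]
j=2: 12≤14, i=2, swap(2,2) ⇒ [6,-2,12,9,10,-1,17,7,1,15,14]
j=3: 9≤14, i=3, swap(3,3) ⇒ [6,-2,12,9,10,-1,17,7,1,15,14]
j=4: 10≤14, i=4, swap(4,4) ⇒ [6,-2,12,9,10,-1,17,7,1,15,14]
j=5: -1≤14, i=5, swap(5,5) ⇒ [6,-2,12,9,10,-1,17,7,1,15,14]
j=6: 17>14, skip
j=7: 7≤14, i=6, swap(6,7) ⇒ [6,-2,12,9,10,-1,7,17,1,15,14]
j=8: 1≤14, i=7, swap(7,8) ⇒ [6,-2,12,9,10,-1,7,1,17,15,14]
j=9: 15>14, skip
(after j=9) data = [6,-2,12,9,10,-1,7,1,17,15,14]

[6,-2,12,9,10,-1,7,1,17,15,14]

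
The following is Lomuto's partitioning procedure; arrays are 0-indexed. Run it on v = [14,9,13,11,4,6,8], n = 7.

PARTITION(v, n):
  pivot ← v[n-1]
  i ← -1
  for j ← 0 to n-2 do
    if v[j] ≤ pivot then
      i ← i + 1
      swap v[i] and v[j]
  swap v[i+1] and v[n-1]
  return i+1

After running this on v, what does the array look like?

[4,6,8,11,14,9,13]

pivot = v[6] = 8; i = -1
j=0: v[0]=14 > 8 → no swap
j=1: v[1]=9 > 8 → no swap
j=2: v[2]=13 > 8 → no swap
j=3: v[3]=11 > 8 → no swap
j=4: v[4]=4 ≤ 8 → i=0, swap v[0],v[4] → [4,9,13,11,14,6,8]
j=5: v[5]=6 ≤ 8 → i=1, swap v[1],v[5] → [4,6,13,11,14,9,8]
final swap v[2],v[6] → [4,6,8,11,14,9,13]; return 2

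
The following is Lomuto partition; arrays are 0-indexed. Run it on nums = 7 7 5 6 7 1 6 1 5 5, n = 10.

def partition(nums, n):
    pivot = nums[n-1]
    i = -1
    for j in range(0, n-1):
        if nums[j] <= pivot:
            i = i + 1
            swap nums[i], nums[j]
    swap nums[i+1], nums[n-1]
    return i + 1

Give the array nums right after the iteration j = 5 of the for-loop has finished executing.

pivot = nums[9] = 5; i = -1
j=0: nums[0]=7 > 5 → no swap
j=1: nums[1]=7 > 5 → no swap
j=2: nums[2]=5 ≤ 5 → i=0, swap nums[0],nums[2] → 5 7 7 6 7 1 6 1 5 5
j=3: nums[3]=6 > 5 → no swap
j=4: nums[4]=7 > 5 → no swap
j=5: nums[5]=1 ≤ 5 → i=1, swap nums[1],nums[5] → 5 1 7 6 7 7 6 1 5 5
(after j=5) nums = 5 1 7 6 7 7 6 1 5 5

5 1 7 6 7 7 6 1 5 5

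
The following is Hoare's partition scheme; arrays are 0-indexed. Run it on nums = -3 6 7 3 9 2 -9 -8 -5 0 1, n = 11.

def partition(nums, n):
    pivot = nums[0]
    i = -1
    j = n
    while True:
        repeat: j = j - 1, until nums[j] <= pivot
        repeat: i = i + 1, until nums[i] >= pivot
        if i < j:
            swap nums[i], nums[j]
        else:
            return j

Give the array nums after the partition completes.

pivot=-3
j stops at 8 (-5), i stops at 0 (-3); swap ⇒ -5 6 7 3 9 2 -9 -8 -3 0 1
j stops at 7 (-8), i stops at 1 (6); swap ⇒ -5 -8 7 3 9 2 -9 6 -3 0 1
j stops at 6 (-9), i stops at 2 (7); swap ⇒ -5 -8 -9 3 9 2 7 6 -3 0 1
j stops at 2, i stops at 3; i≥j ⇒ return 2. nums=-5 -8 -9 3 9 2 7 6 -3 0 1

-5 -8 -9 3 9 2 7 6 -3 0 1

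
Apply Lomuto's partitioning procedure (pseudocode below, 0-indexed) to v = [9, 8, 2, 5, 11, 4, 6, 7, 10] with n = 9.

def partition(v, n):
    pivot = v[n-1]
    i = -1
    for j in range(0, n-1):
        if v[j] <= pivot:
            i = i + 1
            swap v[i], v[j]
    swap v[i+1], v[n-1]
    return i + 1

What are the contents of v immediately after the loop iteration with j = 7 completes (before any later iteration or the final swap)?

[9, 8, 2, 5, 4, 6, 7, 11, 10]

pivot=10, i=-1
j=0: 9≤10, i=0, swap(0,0) ⇒ [9, 8, 2, 5, 11, 4, 6, 7, 10]
j=1: 8≤10, i=1, swap(1,1) ⇒ [9, 8, 2, 5, 11, 4, 6, 7, 10]
j=2: 2≤10, i=2, swap(2,2) ⇒ [9, 8, 2, 5, 11, 4, 6, 7, 10]
j=3: 5≤10, i=3, swap(3,3) ⇒ [9, 8, 2, 5, 11, 4, 6, 7, 10]
j=4: 11>10, skip
j=5: 4≤10, i=4, swap(4,5) ⇒ [9, 8, 2, 5, 4, 11, 6, 7, 10]
j=6: 6≤10, i=5, swap(5,6) ⇒ [9, 8, 2, 5, 4, 6, 11, 7, 10]
j=7: 7≤10, i=6, swap(6,7) ⇒ [9, 8, 2, 5, 4, 6, 7, 11, 10]
(after j=7) v = [9, 8, 2, 5, 4, 6, 7, 11, 10]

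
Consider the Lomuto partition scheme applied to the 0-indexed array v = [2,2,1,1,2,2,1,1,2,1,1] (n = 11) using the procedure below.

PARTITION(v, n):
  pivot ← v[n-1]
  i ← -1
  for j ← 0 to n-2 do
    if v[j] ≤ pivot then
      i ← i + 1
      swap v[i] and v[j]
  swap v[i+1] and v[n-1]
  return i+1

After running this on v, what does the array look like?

[1,1,1,1,1,1,2,2,2,2,2]

pivot=1, i=-1
j=0: 2>1, skip
j=1: 2>1, skip
j=2: 1≤1, i=0, swap(0,2) ⇒ [1,2,2,1,2,2,1,1,2,1,1]
j=3: 1≤1, i=1, swap(1,3) ⇒ [1,1,2,2,2,2,1,1,2,1,1]
j=4: 2>1, skip
j=5: 2>1, skip
j=6: 1≤1, i=2, swap(2,6) ⇒ [1,1,1,2,2,2,2,1,2,1,1]
j=7: 1≤1, i=3, swap(3,7) ⇒ [1,1,1,1,2,2,2,2,2,1,1]
j=8: 2>1, skip
j=9: 1≤1, i=4, swap(4,9) ⇒ [1,1,1,1,1,2,2,2,2,2,1]
swap(5,10) ⇒ [1,1,1,1,1,1,2,2,2,2,2]; return 5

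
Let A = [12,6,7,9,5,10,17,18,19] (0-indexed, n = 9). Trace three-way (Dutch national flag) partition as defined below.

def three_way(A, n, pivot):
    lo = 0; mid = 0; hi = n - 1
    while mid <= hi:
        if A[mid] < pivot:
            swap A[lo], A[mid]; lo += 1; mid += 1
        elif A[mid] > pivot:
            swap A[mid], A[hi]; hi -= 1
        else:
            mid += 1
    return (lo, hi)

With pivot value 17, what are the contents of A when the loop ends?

pivot = 17; lo=0, mid=0, hi=8
A[mid]=12<17: swap A[0],A[0]; lo=1,mid=1 → [12,6,7,9,5,10,17,18,19]
A[mid]=6<17: swap A[1],A[1]; lo=2,mid=2 → [12,6,7,9,5,10,17,18,19]
A[mid]=7<17: swap A[2],A[2]; lo=3,mid=3 → [12,6,7,9,5,10,17,18,19]
A[mid]=9<17: swap A[3],A[3]; lo=4,mid=4 → [12,6,7,9,5,10,17,18,19]
A[mid]=5<17: swap A[4],A[4]; lo=5,mid=5 → [12,6,7,9,5,10,17,18,19]
A[mid]=10<17: swap A[5],A[5]; lo=6,mid=6 → [12,6,7,9,5,10,17,18,19]
A[mid]=17=17: mid=7
A[mid]=18>17: swap A[7],A[8]; hi=7 → [12,6,7,9,5,10,17,19,18]
A[mid]=19>17: swap A[7],A[7]; hi=6 → [12,6,7,9,5,10,17,19,18]
end: lo=6, hi=6; A = [12,6,7,9,5,10,17,19,18]

[12,6,7,9,5,10,17,19,18]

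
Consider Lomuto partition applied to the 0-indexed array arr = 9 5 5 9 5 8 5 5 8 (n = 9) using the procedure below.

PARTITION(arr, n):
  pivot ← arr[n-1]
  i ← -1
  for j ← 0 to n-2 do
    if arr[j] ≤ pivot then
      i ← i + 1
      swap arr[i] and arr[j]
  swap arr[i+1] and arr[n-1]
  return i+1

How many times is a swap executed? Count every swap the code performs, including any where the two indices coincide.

7

pivot = arr[8] = 8; i = -1
j=0: arr[0]=9 > 8 → no swap
j=1: arr[1]=5 ≤ 8 → i=0, swap arr[0],arr[1] → 5 9 5 9 5 8 5 5 8
j=2: arr[2]=5 ≤ 8 → i=1, swap arr[1],arr[2] → 5 5 9 9 5 8 5 5 8
j=3: arr[3]=9 > 8 → no swap
j=4: arr[4]=5 ≤ 8 → i=2, swap arr[2],arr[4] → 5 5 5 9 9 8 5 5 8
j=5: arr[5]=8 ≤ 8 → i=3, swap arr[3],arr[5] → 5 5 5 8 9 9 5 5 8
j=6: arr[6]=5 ≤ 8 → i=4, swap arr[4],arr[6] → 5 5 5 8 5 9 9 5 8
j=7: arr[7]=5 ≤ 8 → i=5, swap arr[5],arr[7] → 5 5 5 8 5 5 9 9 8
final swap arr[6],arr[8] → 5 5 5 8 5 5 8 9 9; return 6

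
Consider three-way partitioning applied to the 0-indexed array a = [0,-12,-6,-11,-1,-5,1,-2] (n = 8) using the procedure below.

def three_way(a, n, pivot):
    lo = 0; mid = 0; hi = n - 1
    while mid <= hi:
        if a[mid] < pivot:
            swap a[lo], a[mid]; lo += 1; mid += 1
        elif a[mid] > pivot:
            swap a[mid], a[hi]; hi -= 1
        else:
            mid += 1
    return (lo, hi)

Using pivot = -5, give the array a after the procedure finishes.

[-12,-6,-11,-5,-1,1,-2,0]

lo=0 mid=0 hi=7
0>-5: swap(0,7), hi=6 ⇒ [-2,-12,-6,-11,-1,-5,1,0]
-2>-5: swap(0,6), hi=5 ⇒ [1,-12,-6,-11,-1,-5,-2,0]
1>-5: swap(0,5), hi=4 ⇒ [-5,-12,-6,-11,-1,1,-2,0]
-5=-5: mid=1
-12<-5: swap(0,1), lo=1 mid=2 ⇒ [-12,-5,-6,-11,-1,1,-2,0]
-6<-5: swap(1,2), lo=2 mid=3 ⇒ [-12,-6,-5,-11,-1,1,-2,0]
-11<-5: swap(2,3), lo=3 mid=4 ⇒ [-12,-6,-11,-5,-1,1,-2,0]
-1>-5: swap(4,4), hi=3 ⇒ [-12,-6,-11,-5,-1,1,-2,0]
done. lo=3 hi=3; a=[-12,-6,-11,-5,-1,1,-2,0]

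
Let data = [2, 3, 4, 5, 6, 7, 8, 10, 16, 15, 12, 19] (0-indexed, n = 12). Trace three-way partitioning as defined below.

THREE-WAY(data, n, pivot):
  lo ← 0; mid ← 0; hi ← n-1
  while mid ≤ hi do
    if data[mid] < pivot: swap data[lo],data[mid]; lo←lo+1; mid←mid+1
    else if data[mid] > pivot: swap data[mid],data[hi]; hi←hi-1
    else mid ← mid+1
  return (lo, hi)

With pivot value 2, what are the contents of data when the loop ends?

pivot = 2; lo=0, mid=0, hi=11
data[mid]=2=2: mid=1
data[mid]=3>2: swap data[1],data[11]; hi=10 → [2, 19, 4, 5, 6, 7, 8, 10, 16, 15, 12, 3]
data[mid]=19>2: swap data[1],data[10]; hi=9 → [2, 12, 4, 5, 6, 7, 8, 10, 16, 15, 19, 3]
data[mid]=12>2: swap data[1],data[9]; hi=8 → [2, 15, 4, 5, 6, 7, 8, 10, 16, 12, 19, 3]
data[mid]=15>2: swap data[1],data[8]; hi=7 → [2, 16, 4, 5, 6, 7, 8, 10, 15, 12, 19, 3]
data[mid]=16>2: swap data[1],data[7]; hi=6 → [2, 10, 4, 5, 6, 7, 8, 16, 15, 12, 19, 3]
data[mid]=10>2: swap data[1],data[6]; hi=5 → [2, 8, 4, 5, 6, 7, 10, 16, 15, 12, 19, 3]
data[mid]=8>2: swap data[1],data[5]; hi=4 → [2, 7, 4, 5, 6, 8, 10, 16, 15, 12, 19, 3]
data[mid]=7>2: swap data[1],data[4]; hi=3 → [2, 6, 4, 5, 7, 8, 10, 16, 15, 12, 19, 3]
data[mid]=6>2: swap data[1],data[3]; hi=2 → [2, 5, 4, 6, 7, 8, 10, 16, 15, 12, 19, 3]
data[mid]=5>2: swap data[1],data[2]; hi=1 → [2, 4, 5, 6, 7, 8, 10, 16, 15, 12, 19, 3]
data[mid]=4>2: swap data[1],data[1]; hi=0 → [2, 4, 5, 6, 7, 8, 10, 16, 15, 12, 19, 3]
end: lo=0, hi=0; data = [2, 4, 5, 6, 7, 8, 10, 16, 15, 12, 19, 3]

[2, 4, 5, 6, 7, 8, 10, 16, 15, 12, 19, 3]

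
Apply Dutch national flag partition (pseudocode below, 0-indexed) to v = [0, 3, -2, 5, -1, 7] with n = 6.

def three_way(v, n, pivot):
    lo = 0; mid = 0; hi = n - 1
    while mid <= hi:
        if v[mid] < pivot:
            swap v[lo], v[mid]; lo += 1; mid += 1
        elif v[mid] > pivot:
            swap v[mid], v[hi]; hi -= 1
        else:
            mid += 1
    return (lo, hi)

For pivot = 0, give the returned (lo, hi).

pivot = 0; lo=0, mid=0, hi=5
v[mid]=0=0: mid=1
v[mid]=3>0: swap v[1],v[5]; hi=4 → [0, 7, -2, 5, -1, 3]
v[mid]=7>0: swap v[1],v[4]; hi=3 → [0, -1, -2, 5, 7, 3]
v[mid]=-1<0: swap v[0],v[1]; lo=1,mid=2 → [-1, 0, -2, 5, 7, 3]
v[mid]=-2<0: swap v[1],v[2]; lo=2,mid=3 → [-1, -2, 0, 5, 7, 3]
v[mid]=5>0: swap v[3],v[3]; hi=2 → [-1, -2, 0, 5, 7, 3]
end: lo=2, hi=2; v = [-1, -2, 0, 5, 7, 3]

(2, 2)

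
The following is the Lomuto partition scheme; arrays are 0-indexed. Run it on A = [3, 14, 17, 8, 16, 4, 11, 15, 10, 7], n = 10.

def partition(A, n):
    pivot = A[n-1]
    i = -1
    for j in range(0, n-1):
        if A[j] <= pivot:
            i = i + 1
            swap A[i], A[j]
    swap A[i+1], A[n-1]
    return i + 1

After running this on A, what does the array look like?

[3, 4, 7, 8, 16, 14, 11, 15, 10, 17]

pivot = A[9] = 7; i = -1
j=0: A[0]=3 ≤ 7 → i=0, swap A[0],A[0] (no change) → [3, 14, 17, 8, 16, 4, 11, 15, 10, 7]
j=1: A[1]=14 > 7 → no swap
j=2: A[2]=17 > 7 → no swap
j=3: A[3]=8 > 7 → no swap
j=4: A[4]=16 > 7 → no swap
j=5: A[5]=4 ≤ 7 → i=1, swap A[1],A[5] → [3, 4, 17, 8, 16, 14, 11, 15, 10, 7]
j=6: A[6]=11 > 7 → no swap
j=7: A[7]=15 > 7 → no swap
j=8: A[8]=10 > 7 → no swap
final swap A[2],A[9] → [3, 4, 7, 8, 16, 14, 11, 15, 10, 17]; return 2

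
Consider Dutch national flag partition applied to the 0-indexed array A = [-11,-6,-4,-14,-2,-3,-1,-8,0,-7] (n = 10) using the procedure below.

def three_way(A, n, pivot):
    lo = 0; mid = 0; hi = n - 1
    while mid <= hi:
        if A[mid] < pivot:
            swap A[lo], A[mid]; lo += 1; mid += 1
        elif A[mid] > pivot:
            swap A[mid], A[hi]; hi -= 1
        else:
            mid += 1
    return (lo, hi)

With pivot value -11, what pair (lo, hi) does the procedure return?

(1, 1)

pivot = -11; lo=0, mid=0, hi=9
A[mid]=-11=-11: mid=1
A[mid]=-6>-11: swap A[1],A[9]; hi=8 → [-11,-7,-4,-14,-2,-3,-1,-8,0,-6]
A[mid]=-7>-11: swap A[1],A[8]; hi=7 → [-11,0,-4,-14,-2,-3,-1,-8,-7,-6]
A[mid]=0>-11: swap A[1],A[7]; hi=6 → [-11,-8,-4,-14,-2,-3,-1,0,-7,-6]
A[mid]=-8>-11: swap A[1],A[6]; hi=5 → [-11,-1,-4,-14,-2,-3,-8,0,-7,-6]
A[mid]=-1>-11: swap A[1],A[5]; hi=4 → [-11,-3,-4,-14,-2,-1,-8,0,-7,-6]
A[mid]=-3>-11: swap A[1],A[4]; hi=3 → [-11,-2,-4,-14,-3,-1,-8,0,-7,-6]
A[mid]=-2>-11: swap A[1],A[3]; hi=2 → [-11,-14,-4,-2,-3,-1,-8,0,-7,-6]
A[mid]=-14<-11: swap A[0],A[1]; lo=1,mid=2 → [-14,-11,-4,-2,-3,-1,-8,0,-7,-6]
A[mid]=-4>-11: swap A[2],A[2]; hi=1 → [-14,-11,-4,-2,-3,-1,-8,0,-7,-6]
end: lo=1, hi=1; A = [-14,-11,-4,-2,-3,-1,-8,0,-7,-6]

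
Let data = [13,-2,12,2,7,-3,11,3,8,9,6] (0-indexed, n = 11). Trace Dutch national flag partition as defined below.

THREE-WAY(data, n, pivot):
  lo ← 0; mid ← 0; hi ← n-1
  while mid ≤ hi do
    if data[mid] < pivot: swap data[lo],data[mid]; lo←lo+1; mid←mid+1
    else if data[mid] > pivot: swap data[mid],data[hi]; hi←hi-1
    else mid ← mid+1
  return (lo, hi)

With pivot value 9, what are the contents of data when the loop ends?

lo=0 mid=0 hi=10
13>9: swap(0,10), hi=9 ⇒ [6,-2,12,2,7,-3,11,3,8,9,13]
6<9: swap(0,0), lo=1 mid=1 ⇒ [6,-2,12,2,7,-3,11,3,8,9,13]
-2<9: swap(1,1), lo=2 mid=2 ⇒ [6,-2,12,2,7,-3,11,3,8,9,13]
12>9: swap(2,9), hi=8 ⇒ [6,-2,9,2,7,-3,11,3,8,12,13]
9=9: mid=3
2<9: swap(2,3), lo=3 mid=4 ⇒ [6,-2,2,9,7,-3,11,3,8,12,13]
7<9: swap(3,4), lo=4 mid=5 ⇒ [6,-2,2,7,9,-3,11,3,8,12,13]
-3<9: swap(4,5), lo=5 mid=6 ⇒ [6,-2,2,7,-3,9,11,3,8,12,13]
11>9: swap(6,8), hi=7 ⇒ [6,-2,2,7,-3,9,8,3,11,12,13]
8<9: swap(5,6), lo=6 mid=7 ⇒ [6,-2,2,7,-3,8,9,3,11,12,13]
3<9: swap(6,7), lo=7 mid=8 ⇒ [6,-2,2,7,-3,8,3,9,11,12,13]
done. lo=7 hi=7; data=[6,-2,2,7,-3,8,3,9,11,12,13]

[6,-2,2,7,-3,8,3,9,11,12,13]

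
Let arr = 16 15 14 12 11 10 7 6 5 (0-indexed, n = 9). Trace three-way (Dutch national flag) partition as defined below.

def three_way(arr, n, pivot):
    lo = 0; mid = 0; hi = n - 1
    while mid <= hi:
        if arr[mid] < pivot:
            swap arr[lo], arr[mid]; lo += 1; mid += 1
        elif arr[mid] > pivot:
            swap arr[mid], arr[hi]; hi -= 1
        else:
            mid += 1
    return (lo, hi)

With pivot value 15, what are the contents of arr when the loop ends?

pivot = 15; lo=0, mid=0, hi=8
arr[mid]=16>15: swap arr[0],arr[8]; hi=7 → 5 15 14 12 11 10 7 6 16
arr[mid]=5<15: swap arr[0],arr[0]; lo=1,mid=1 → 5 15 14 12 11 10 7 6 16
arr[mid]=15=15: mid=2
arr[mid]=14<15: swap arr[1],arr[2]; lo=2,mid=3 → 5 14 15 12 11 10 7 6 16
arr[mid]=12<15: swap arr[2],arr[3]; lo=3,mid=4 → 5 14 12 15 11 10 7 6 16
arr[mid]=11<15: swap arr[3],arr[4]; lo=4,mid=5 → 5 14 12 11 15 10 7 6 16
arr[mid]=10<15: swap arr[4],arr[5]; lo=5,mid=6 → 5 14 12 11 10 15 7 6 16
arr[mid]=7<15: swap arr[5],arr[6]; lo=6,mid=7 → 5 14 12 11 10 7 15 6 16
arr[mid]=6<15: swap arr[6],arr[7]; lo=7,mid=8 → 5 14 12 11 10 7 6 15 16
end: lo=7, hi=7; arr = 5 14 12 11 10 7 6 15 16

5 14 12 11 10 7 6 15 16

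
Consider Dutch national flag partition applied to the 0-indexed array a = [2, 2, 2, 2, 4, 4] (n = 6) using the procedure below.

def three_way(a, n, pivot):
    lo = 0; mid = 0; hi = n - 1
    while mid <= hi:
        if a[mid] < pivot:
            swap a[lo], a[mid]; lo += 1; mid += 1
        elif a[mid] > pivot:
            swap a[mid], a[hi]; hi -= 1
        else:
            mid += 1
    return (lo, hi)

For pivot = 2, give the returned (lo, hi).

pivot = 2; lo=0, mid=0, hi=5
a[mid]=2=2: mid=1
a[mid]=2=2: mid=2
a[mid]=2=2: mid=3
a[mid]=2=2: mid=4
a[mid]=4>2: swap a[4],a[5]; hi=4 → [2, 2, 2, 2, 4, 4]
a[mid]=4>2: swap a[4],a[4]; hi=3 → [2, 2, 2, 2, 4, 4]
end: lo=0, hi=3; a = [2, 2, 2, 2, 4, 4]

(0, 3)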